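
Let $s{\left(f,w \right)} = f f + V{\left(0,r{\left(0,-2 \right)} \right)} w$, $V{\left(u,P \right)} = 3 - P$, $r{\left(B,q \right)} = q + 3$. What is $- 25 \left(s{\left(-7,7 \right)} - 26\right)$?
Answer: $-925$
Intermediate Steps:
$r{\left(B,q \right)} = 3 + q$
$s{\left(f,w \right)} = f^{2} + 2 w$ ($s{\left(f,w \right)} = f f + \left(3 - \left(3 - 2\right)\right) w = f^{2} + \left(3 - 1\right) w = f^{2} + 2 w$)
$- 25 \left(s{\left(-7,7 \right)} - 26\right) = - 25 \left(\left(\left(-7\right)^{2} + 2 \cdot 7\right) - 26\right) = - 25 \left(\left(49 + 14\right) - 26\right) = - 25 \left(63 - 26\right) = \left(-25\right) 37 = -925$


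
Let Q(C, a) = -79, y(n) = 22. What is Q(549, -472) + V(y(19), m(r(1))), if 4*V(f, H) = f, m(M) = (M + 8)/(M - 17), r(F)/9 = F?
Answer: -147/2 ≈ -73.500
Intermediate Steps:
r(F) = 9*F
m(M) = (8 + M)/(-17 + M)
V(f, H) = f/4
Q(549, -472) + V(y(19), m(r(1))) = -79 + (¼)*22 = -79 + 11/2 = -147/2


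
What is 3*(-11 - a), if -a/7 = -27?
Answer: -600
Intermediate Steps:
a = 189 (a = -7*(-27) = 189)
3*(-11 - a) = 3*(-11 - 1*189) = 3*(-11 - 189) = 3*(-200) = -600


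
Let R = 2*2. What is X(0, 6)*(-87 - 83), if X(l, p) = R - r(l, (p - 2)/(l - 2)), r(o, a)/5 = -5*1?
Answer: -4930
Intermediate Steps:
r(o, a) = -25 (r(o, a) = 5*(-5*1) = 5*(-5) = -25)
R = 4
X(l, p) = 29 (X(l, p) = 4 - 1*(-25) = 4 + 25 = 29)
X(0, 6)*(-87 - 83) = 29*(-87 - 83) = 29*(-170) = -4930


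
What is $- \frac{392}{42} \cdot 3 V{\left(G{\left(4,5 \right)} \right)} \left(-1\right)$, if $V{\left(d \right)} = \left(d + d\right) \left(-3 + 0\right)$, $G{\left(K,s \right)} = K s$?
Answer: $-3360$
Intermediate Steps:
$V{\left(d \right)} = - 6 d$ ($V{\left(d \right)} = 2 d \left(-3\right) = - 6 d$)
$- \frac{392}{42} \cdot 3 V{\left(G{\left(4,5 \right)} \right)} \left(-1\right) = - \frac{392}{42} \cdot 3 \left(- 6 \cdot 4 \cdot 5\right) \left(-1\right) = \left(-392\right) \frac{1}{42} \cdot 3 \left(\left(-6\right) 20\right) \left(-1\right) = - \frac{28 \cdot 3 \left(-120\right) \left(-1\right)}{3} = - \frac{28 \left(\left(-360\right) \left(-1\right)\right)}{3} = \left(- \frac{28}{3}\right) 360 = -3360$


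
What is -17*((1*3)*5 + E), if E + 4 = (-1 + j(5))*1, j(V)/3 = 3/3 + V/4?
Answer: -1139/4 ≈ -284.75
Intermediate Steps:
j(V) = 3 + 3*V/4 (j(V) = 3*(3/3 + V/4) = 3*(3*(⅓) + V*(¼)) = 3*(1 + V/4) = 3 + 3*V/4)
E = 7/4 (E = -4 + (-1 + (3 + (¾)*5))*1 = -4 + (-1 + (3 + 15/4))*1 = -4 + (-1 + 27/4)*1 = -4 + (23/4)*1 = -4 + 23/4 = 7/4 ≈ 1.7500)
-17*((1*3)*5 + E) = -17*((1*3)*5 + 7/4) = -17*(3*5 + 7/4) = -17*(15 + 7/4) = -17*67/4 = -1139/4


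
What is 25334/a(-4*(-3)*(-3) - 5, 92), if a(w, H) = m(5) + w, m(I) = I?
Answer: -12667/18 ≈ -703.72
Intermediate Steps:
a(w, H) = 5 + w
25334/a(-4*(-3)*(-3) - 5, 92) = 25334/(5 + (-4*(-3)*(-3) - 5)) = 25334/(5 + (12*(-3) - 5)) = 25334/(5 + (-36 - 5)) = 25334/(5 - 41) = 25334/(-36) = 25334*(-1/36) = -12667/18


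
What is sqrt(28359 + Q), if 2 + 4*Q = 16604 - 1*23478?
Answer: 12*sqrt(185) ≈ 163.22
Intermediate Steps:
Q = -1719 (Q = -1/2 + (16604 - 1*23478)/4 = -1/2 + (16604 - 23478)/4 = -1/2 + (1/4)*(-6874) = -1/2 - 3437/2 = -1719)
sqrt(28359 + Q) = sqrt(28359 - 1719) = sqrt(26640) = 12*sqrt(185)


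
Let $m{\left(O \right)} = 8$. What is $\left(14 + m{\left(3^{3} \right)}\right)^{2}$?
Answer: $484$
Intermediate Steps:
$\left(14 + m{\left(3^{3} \right)}\right)^{2} = \left(14 + 8\right)^{2} = 22^{2} = 484$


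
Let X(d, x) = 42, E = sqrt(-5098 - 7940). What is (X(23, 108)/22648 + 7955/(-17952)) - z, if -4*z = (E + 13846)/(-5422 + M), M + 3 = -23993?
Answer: -46425517273/83060271712 - I*sqrt(13038)/117672 ≈ -0.55894 - 0.00097036*I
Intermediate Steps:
M = -23996 (M = -3 - 23993 = -23996)
E = I*sqrt(13038) (E = sqrt(-13038) = I*sqrt(13038) ≈ 114.18*I)
z = 6923/58836 + I*sqrt(13038)/117672 (z = -(I*sqrt(13038) + 13846)/(4*(-5422 - 23996)) = -(13846 + I*sqrt(13038))/(4*(-29418)) = -(13846 + I*sqrt(13038))*(-1)/(4*29418) = -(-6923/14709 - I*sqrt(13038)/29418)/4 = 6923/58836 + I*sqrt(13038)/117672 ≈ 0.11767 + 0.00097036*I)
(X(23, 108)/22648 + 7955/(-17952)) - z = (42/22648 + 7955/(-17952)) - (6923/58836 + I*sqrt(13038)/117672) = (42*(1/22648) + 7955*(-1/17952)) + (-6923/58836 - I*sqrt(13038)/117672) = (21/11324 - 7955/17952) + (-6923/58836 - I*sqrt(13038)/117672) = -22426357/50822112 + (-6923/58836 - I*sqrt(13038)/117672) = -46425517273/83060271712 - I*sqrt(13038)/117672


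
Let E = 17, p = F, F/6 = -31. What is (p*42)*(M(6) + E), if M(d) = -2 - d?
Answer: -70308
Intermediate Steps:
F = -186 (F = 6*(-31) = -186)
p = -186
(p*42)*(M(6) + E) = (-186*42)*((-2 - 1*6) + 17) = -7812*((-2 - 6) + 17) = -7812*(-8 + 17) = -7812*9 = -70308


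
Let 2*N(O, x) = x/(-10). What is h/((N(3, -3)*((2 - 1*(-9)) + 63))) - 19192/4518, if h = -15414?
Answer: -116422472/83583 ≈ -1392.9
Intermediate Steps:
N(O, x) = -x/20 (N(O, x) = (x/(-10))/2 = (x*(-⅒))/2 = (-x/10)/2 = -x/20)
h/((N(3, -3)*((2 - 1*(-9)) + 63))) - 19192/4518 = -15414*20/(3*((2 - 1*(-9)) + 63)) - 19192/4518 = -15414*20/(3*((2 + 9) + 63)) - 19192*1/4518 = -15414*20/(3*(11 + 63)) - 9596/2259 = -15414/((3/20)*74) - 9596/2259 = -15414/111/10 - 9596/2259 = -15414*10/111 - 9596/2259 = -51380/37 - 9596/2259 = -116422472/83583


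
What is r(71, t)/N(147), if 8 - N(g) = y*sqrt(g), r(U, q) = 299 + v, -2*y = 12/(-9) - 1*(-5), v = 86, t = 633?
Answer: -36960/5161 + 59290*sqrt(3)/5161 ≈ 12.737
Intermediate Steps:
y = -11/6 (y = -(12/(-9) - 1*(-5))/2 = -(12*(-1/9) + 5)/2 = -(-4/3 + 5)/2 = -1/2*11/3 = -11/6 ≈ -1.8333)
r(U, q) = 385 (r(U, q) = 299 + 86 = 385)
N(g) = 8 + 11*sqrt(g)/6 (N(g) = 8 - (-11)*sqrt(g)/6 = 8 + 11*sqrt(g)/6)
r(71, t)/N(147) = 385/(8 + 11*sqrt(147)/6) = 385/(8 + 11*(7*sqrt(3))/6) = 385/(8 + 77*sqrt(3)/6)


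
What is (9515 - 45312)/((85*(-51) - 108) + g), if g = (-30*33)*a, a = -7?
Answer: -35797/2487 ≈ -14.394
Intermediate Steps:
g = 6930 (g = -30*33*(-7) = -990*(-7) = 6930)
(9515 - 45312)/((85*(-51) - 108) + g) = (9515 - 45312)/((85*(-51) - 108) + 6930) = -35797/((-4335 - 108) + 6930) = -35797/(-4443 + 6930) = -35797/2487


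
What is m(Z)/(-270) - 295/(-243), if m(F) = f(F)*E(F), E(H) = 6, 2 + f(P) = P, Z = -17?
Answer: 1988/1215 ≈ 1.6362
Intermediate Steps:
f(P) = -2 + P
m(F) = -12 + 6*F (m(F) = (-2 + F)*6 = -12 + 6*F)
m(Z)/(-270) - 295/(-243) = (-12 + 6*(-17))/(-270) - 295/(-243) = (-12 - 102)*(-1/270) - 295*(-1/243) = -114*(-1/270) + 295/243 = 19/45 + 295/243 = 1988/1215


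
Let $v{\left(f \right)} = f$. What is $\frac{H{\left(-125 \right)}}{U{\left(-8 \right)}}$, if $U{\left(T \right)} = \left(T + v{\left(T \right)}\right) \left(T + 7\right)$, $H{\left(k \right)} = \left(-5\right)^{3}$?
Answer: $- \frac{125}{16} \approx -7.8125$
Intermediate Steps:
$H{\left(k \right)} = -125$
$U{\left(T \right)} = 2 T \left(7 + T\right)$ ($U{\left(T \right)} = \left(T + T\right) \left(T + 7\right) = 2 T \left(7 + T\right)$)
$\frac{H{\left(-125 \right)}}{U{\left(-8 \right)}} = - \frac{125}{2 \left(-8\right) \left(7 - 8\right)} = - \frac{125}{2 \left(-8\right) \left(-1\right)} = - \frac{125}{16}$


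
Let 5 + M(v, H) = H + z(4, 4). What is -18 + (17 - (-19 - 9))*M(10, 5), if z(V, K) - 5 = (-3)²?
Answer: 612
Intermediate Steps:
z(V, K) = 14 (z(V, K) = 5 + (-3)² = 5 + 9 = 14)
M(v, H) = 9 + H (M(v, H) = -5 + (H + 14) = -5 + (14 + H) = 9 + H)
-18 + (17 - (-19 - 9))*M(10, 5) = -18 + (17 - (-19 - 9))*(9 + 5) = -18 + (17 - 1*(-28))*14 = -18 + (17 + 28)*14 = -18 + 45*14 = -18 + 630 = 612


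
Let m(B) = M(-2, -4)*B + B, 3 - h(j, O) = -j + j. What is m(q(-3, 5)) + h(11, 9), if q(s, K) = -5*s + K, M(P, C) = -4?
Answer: -57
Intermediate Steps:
q(s, K) = K - 5*s
h(j, O) = 3 (h(j, O) = 3 - (-j + j) = 3 - 1*0 = 3 + 0 = 3)
m(B) = -3*B (m(B) = -4*B + B = -3*B)
m(q(-3, 5)) + h(11, 9) = -3*(5 - 5*(-3)) + 3 = -3*(5 + 15) + 3 = -3*20 + 3 = -60 + 3 = -57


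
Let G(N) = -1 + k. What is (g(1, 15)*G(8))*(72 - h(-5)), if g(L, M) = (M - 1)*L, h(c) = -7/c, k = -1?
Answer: -9884/5 ≈ -1976.8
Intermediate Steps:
g(L, M) = L*(-1 + M) (g(L, M) = (-1 + M)*L = L*(-1 + M))
G(N) = -2 (G(N) = -1 - 1 = -2)
(g(1, 15)*G(8))*(72 - h(-5)) = ((1*(-1 + 15))*(-2))*(72 - (-7)/(-5)) = ((1*14)*(-2))*(72 - (-7)*(-1)/5) = (14*(-2))*(72 - 1*7/5) = -28*(72 - 7/5) = -28*353/5 = -9884/5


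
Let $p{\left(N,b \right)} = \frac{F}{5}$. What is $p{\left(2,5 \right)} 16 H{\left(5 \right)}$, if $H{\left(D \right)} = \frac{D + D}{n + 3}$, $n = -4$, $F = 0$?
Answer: $0$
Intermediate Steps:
$H{\left(D \right)} = - 2 D$ ($H{\left(D \right)} = \frac{D + D}{-4 + 3} = \frac{2 D}{-1} = 2 D \left(-1\right) = - 2 D$)
$p{\left(N,b \right)} = 0$ ($p{\left(N,b \right)} = \frac{0}{5} = 0 \cdot \frac{1}{5} = 0$)
$p{\left(2,5 \right)} 16 H{\left(5 \right)} = 0 \cdot 16 \left(\left(-2\right) 5\right) = 0 \left(-10\right) = 0$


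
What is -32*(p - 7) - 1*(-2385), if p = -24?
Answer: 3377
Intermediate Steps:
-32*(p - 7) - 1*(-2385) = -32*(-24 - 7) - 1*(-2385) = -32*(-31) + 2385 = 992 + 2385 = 3377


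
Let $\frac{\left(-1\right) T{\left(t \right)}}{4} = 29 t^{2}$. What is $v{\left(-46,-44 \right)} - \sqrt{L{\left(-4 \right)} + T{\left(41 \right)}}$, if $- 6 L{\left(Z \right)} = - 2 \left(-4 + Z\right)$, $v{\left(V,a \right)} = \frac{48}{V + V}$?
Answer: $- \frac{12}{23} - \frac{2 i \sqrt{438747}}{3} \approx -0.52174 - 441.59 i$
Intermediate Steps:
$v{\left(V,a \right)} = \frac{24}{V}$ ($v{\left(V,a \right)} = \frac{48}{2 V} = 48 \frac{1}{2 V} = \frac{24}{V}$)
$T{\left(t \right)} = - 116 t^{2}$ ($T{\left(t \right)} = - 4 \cdot 29 t^{2} = - 116 t^{2}$)
$L{\left(Z \right)} = - \frac{4}{3} + \frac{Z}{3}$ ($L{\left(Z \right)} = - \frac{\left(-2\right) \left(-4 + Z\right)}{6} = - \frac{8 - 2 Z}{6} = - \frac{4}{3} + \frac{Z}{3}$)
$v{\left(-46,-44 \right)} - \sqrt{L{\left(-4 \right)} + T{\left(41 \right)}} = \frac{24}{-46} - \sqrt{\left(- \frac{4}{3} + \frac{1}{3} \left(-4\right)\right) - 116 \cdot 41^{2}} = 24 \left(- \frac{1}{46}\right) - \sqrt{\left(- \frac{4}{3} - \frac{4}{3}\right) - 194996} = - \frac{12}{23} - \sqrt{- \frac{8}{3} - 194996} = - \frac{12}{23} - \sqrt{- \frac{584996}{3}} = - \frac{12}{23} - \frac{2 i \sqrt{438747}}{3}$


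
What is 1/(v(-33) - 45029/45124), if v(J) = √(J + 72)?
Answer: 2031888596/77383228823 + 2036175376*√39/77383228823 ≈ 0.19058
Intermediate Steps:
v(J) = √(72 + J)
1/(v(-33) - 45029/45124) = 1/(√(72 - 33) - 45029/45124) = 1/(√39 - 45029*1/45124) = 1/(√39 - 45029/45124) = 1/(-45029/45124 + √39)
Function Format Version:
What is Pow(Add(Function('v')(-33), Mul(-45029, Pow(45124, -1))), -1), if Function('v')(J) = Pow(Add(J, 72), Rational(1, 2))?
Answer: Add(Rational(2031888596, 77383228823), Mul(Rational(2036175376, 77383228823), Pow(39, Rational(1, 2)))) ≈ 0.19058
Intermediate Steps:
Function('v')(J) = Pow(Add(72, J), Rational(1, 2))
Pow(Add(Function('v')(-33), Mul(-45029, Pow(45124, -1))), -1) = Pow(Add(Pow(Add(72, -33), Rational(1, 2)), Mul(-45029, Pow(45124, -1))), -1) = Pow(Add(Pow(39, Rational(1, 2)), Mul(-45029, Rational(1, 45124))), -1) = Pow(Add(Pow(39, Rational(1, 2)), Rational(-45029, 45124)), -1) = Pow(Add(Rational(-45029, 45124), Pow(39, Rational(1, 2))), -1)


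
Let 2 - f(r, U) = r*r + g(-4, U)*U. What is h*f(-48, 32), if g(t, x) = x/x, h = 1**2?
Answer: -2334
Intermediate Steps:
h = 1
g(t, x) = 1
f(r, U) = 2 - U - r**2 (f(r, U) = 2 - (r*r + 1*U) = 2 - (r**2 + U) = 2 - (U + r**2) = 2 + (-U - r**2) = 2 - U - r**2)
h*f(-48, 32) = 1*(2 - 1*32 - 1*(-48)**2) = 1*(2 - 32 - 1*2304) = 1*(2 - 32 - 2304) = 1*(-2334) = -2334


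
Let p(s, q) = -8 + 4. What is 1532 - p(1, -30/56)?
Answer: 1536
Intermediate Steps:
p(s, q) = -4
1532 - p(1, -30/56) = 1532 - 1*(-4) = 1532 + 4 = 1536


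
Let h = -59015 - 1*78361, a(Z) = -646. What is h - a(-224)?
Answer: -136730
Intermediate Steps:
h = -137376 (h = -59015 - 78361 = -137376)
h - a(-224) = -137376 - 1*(-646) = -137376 + 646 = -136730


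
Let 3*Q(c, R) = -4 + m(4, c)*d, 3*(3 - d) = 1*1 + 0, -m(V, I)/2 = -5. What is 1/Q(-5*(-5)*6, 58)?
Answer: 9/68 ≈ 0.13235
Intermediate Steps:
m(V, I) = 10 (m(V, I) = -2*(-5) = 10)
d = 8/3 (d = 3 - (1*1 + 0)/3 = 3 - (1 + 0)/3 = 3 - ⅓*1 = 3 - ⅓ = 8/3 ≈ 2.6667)
Q(c, R) = 68/9 (Q(c, R) = (-4 + 10*(8/3))/3 = (-4 + 80/3)/3 = (⅓)*(68/3) = 68/9)
1/Q(-5*(-5)*6, 58) = 1/(68/9) = 9/68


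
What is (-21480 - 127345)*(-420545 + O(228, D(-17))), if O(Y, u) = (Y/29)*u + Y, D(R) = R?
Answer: 1814633493925/29 ≈ 6.2574e+10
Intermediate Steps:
O(Y, u) = Y + Y*u/29 (O(Y, u) = (Y/29)*u + Y = Y*u/29 + Y = Y + Y*u/29)
(-21480 - 127345)*(-420545 + O(228, D(-17))) = (-21480 - 127345)*(-420545 + (1/29)*228*(29 - 17)) = -148825*(-420545 + (1/29)*228*12) = -148825*(-420545 + 2736/29) = -148825*(-12193069/29) = 1814633493925/29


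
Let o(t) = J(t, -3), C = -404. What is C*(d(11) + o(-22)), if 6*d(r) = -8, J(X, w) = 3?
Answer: -2020/3 ≈ -673.33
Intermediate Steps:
o(t) = 3
d(r) = -4/3 (d(r) = (1/6)*(-8) = -4/3)
C*(d(11) + o(-22)) = -404*(-4/3 + 3) = -404*5/3 = -2020/3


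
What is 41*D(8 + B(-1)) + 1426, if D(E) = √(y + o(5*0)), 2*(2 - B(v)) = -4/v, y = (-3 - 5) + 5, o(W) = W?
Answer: 1426 + 41*I*√3 ≈ 1426.0 + 71.014*I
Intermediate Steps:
y = -3 (y = -8 + 5 = -3)
B(v) = 2 + 2/v (B(v) = 2 - (-2)/v = 2 + 2/v)
D(E) = I*√3 (D(E) = √(-3 + 5*0) = √(-3 + 0) = √(-3) = I*√3)
41*D(8 + B(-1)) + 1426 = 41*(I*√3) + 1426 = 41*I*√3 + 1426 = 1426 + 41*I*√3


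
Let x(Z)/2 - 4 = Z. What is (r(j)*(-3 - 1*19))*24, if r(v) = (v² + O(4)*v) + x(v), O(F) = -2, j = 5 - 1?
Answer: -12672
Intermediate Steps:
j = 4
x(Z) = 8 + 2*Z
r(v) = 8 + v² (r(v) = (v² - 2*v) + (8 + 2*v) = 8 + v²)
(r(j)*(-3 - 1*19))*24 = ((8 + 4²)*(-3 - 1*19))*24 = ((8 + 16)*(-3 - 19))*24 = (24*(-22))*24 = -528*24 = -12672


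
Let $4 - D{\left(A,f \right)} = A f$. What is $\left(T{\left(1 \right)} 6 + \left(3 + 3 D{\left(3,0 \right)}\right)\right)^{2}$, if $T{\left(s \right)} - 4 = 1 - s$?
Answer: $1521$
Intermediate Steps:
$D{\left(A,f \right)} = 4 - A f$
$T{\left(s \right)} = 5 - s$ ($T{\left(s \right)} = 4 - \left(-1 + s\right) = 5 - s$)
$\left(T{\left(1 \right)} 6 + \left(3 + 3 D{\left(3,0 \right)}\right)\right)^{2} = \left(\left(5 - 1\right) 6 + \left(3 + 3 \left(4 - 3 \cdot 0\right)\right)\right)^{2} = \left(\left(5 - 1\right) 6 + \left(3 + 3 \left(4 + 0\right)\right)\right)^{2} = \left(4 \cdot 6 + \left(3 + 3 \cdot 4\right)\right)^{2} = \left(24 + \left(3 + 12\right)\right)^{2} = \left(24 + 15\right)^{2} = 39^{2} = 1521$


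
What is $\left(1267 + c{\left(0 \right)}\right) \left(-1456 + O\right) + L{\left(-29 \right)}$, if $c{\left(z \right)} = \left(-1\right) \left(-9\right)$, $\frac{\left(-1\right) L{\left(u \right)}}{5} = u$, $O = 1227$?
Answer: $-292059$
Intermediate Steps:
$L{\left(u \right)} = - 5 u$
$c{\left(z \right)} = 9$
$\left(1267 + c{\left(0 \right)}\right) \left(-1456 + O\right) + L{\left(-29 \right)} = \left(1267 + 9\right) \left(-1456 + 1227\right) - -145 = 1276 \left(-229\right) + 145 = -292204 + 145 = -292059$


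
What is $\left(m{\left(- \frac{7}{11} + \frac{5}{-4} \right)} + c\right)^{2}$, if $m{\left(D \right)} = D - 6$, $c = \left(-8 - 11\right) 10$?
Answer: $\frac{75811849}{1936} \approx 39159.0$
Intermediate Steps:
$c = -190$ ($c = \left(-19\right) 10 = -190$)
$m{\left(D \right)} = -6 + D$
$\left(m{\left(- \frac{7}{11} + \frac{5}{-4} \right)} + c\right)^{2} = \left(\left(-6 + \left(- \frac{7}{11} + \frac{5}{-4}\right)\right) - 190\right)^{2} = \left(\left(-6 + \left(\left(-7\right) \frac{1}{11} + 5 \left(- \frac{1}{4}\right)\right)\right) - 190\right)^{2} = \left(\left(-6 - \frac{83}{44}\right) - 190\right)^{2} = \left(- \frac{347}{44} - 190\right)^{2} = \left(- \frac{8707}{44}\right)^{2} = \frac{75811849}{1936}$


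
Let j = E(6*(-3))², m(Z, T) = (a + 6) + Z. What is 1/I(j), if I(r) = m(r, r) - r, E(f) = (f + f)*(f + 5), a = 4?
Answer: ⅒ ≈ 0.10000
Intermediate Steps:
m(Z, T) = 10 + Z (m(Z, T) = (4 + 6) + Z = 10 + Z)
E(f) = 2*f*(5 + f) (E(f) = (2*f)*(5 + f) = 2*f*(5 + f))
j = 219024 (j = (2*(6*(-3))*(5 + 6*(-3)))² = (2*(-18)*(5 - 18))² = (2*(-18)*(-13))² = 468² = 219024)
I(r) = 10 (I(r) = (10 + r) - r = 10)
1/I(j) = 1/10 = ⅒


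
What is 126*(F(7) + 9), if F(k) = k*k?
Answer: 7308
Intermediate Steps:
F(k) = k**2
126*(F(7) + 9) = 126*(7**2 + 9) = 126*(49 + 9) = 126*58 = 7308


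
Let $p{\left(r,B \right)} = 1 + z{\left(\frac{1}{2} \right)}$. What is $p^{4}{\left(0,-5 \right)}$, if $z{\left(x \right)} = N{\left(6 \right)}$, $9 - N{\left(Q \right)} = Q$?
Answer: $256$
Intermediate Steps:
$N{\left(Q \right)} = 9 - Q$
$z{\left(x \right)} = 3$ ($z{\left(x \right)} = 9 - 6 = 3$)
$p{\left(r,B \right)} = 4$ ($p{\left(r,B \right)} = 1 + 3 = 4$)
$p^{4}{\left(0,-5 \right)} = 4^{4} = 256$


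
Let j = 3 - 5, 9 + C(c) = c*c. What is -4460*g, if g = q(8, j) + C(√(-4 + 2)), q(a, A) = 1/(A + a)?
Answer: 144950/3 ≈ 48317.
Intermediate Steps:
C(c) = -9 + c² (C(c) = -9 + c*c = -9 + c²)
j = -2
g = -65/6 (g = 1/(-2 + 8) + (-9 + (√(-4 + 2))²) = 1/6 + (-9 + (√(-2))²) = ⅙ + (-9 + (I*√2)²) = ⅙ + (-9 - 2) = ⅙ - 11 = -65/6 ≈ -10.833)
-4460*g = -4460*(-65/6) = 144950/3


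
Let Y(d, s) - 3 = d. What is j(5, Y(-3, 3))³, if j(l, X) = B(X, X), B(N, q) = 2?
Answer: 8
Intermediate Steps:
Y(d, s) = 3 + d
j(l, X) = 2
j(5, Y(-3, 3))³ = 2³ = 8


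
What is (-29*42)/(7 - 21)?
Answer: 87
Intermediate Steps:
(-29*42)/(7 - 21) = -1218/(-14) = -1218*(-1/14) = 87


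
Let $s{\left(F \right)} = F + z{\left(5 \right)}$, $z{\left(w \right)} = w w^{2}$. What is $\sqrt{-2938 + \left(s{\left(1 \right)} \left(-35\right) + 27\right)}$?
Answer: $i \sqrt{7321} \approx 85.563 i$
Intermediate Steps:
$z{\left(w \right)} = w^{3}$
$s{\left(F \right)} = 125 + F$ ($s{\left(F \right)} = F + 5^{3} = F + 125 = 125 + F$)
$\sqrt{-2938 + \left(s{\left(1 \right)} \left(-35\right) + 27\right)} = \sqrt{-2938 + \left(\left(125 + 1\right) \left(-35\right) + 27\right)} = \sqrt{-2938 + \left(126 \left(-35\right) + 27\right)} = \sqrt{-2938 + \left(-4410 + 27\right)} = \sqrt{-2938 - 4383} = \sqrt{-7321} = i \sqrt{7321}$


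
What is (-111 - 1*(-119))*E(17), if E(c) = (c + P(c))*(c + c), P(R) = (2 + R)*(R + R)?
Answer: 180336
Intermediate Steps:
P(R) = 2*R*(2 + R) (P(R) = (2 + R)*(2*R) = 2*R*(2 + R))
E(c) = 2*c*(c + 2*c*(2 + c)) (E(c) = (c + 2*c*(2 + c))*(c + c) = (c + 2*c*(2 + c))*(2*c) = 2*c*(c + 2*c*(2 + c)))
(-111 - 1*(-119))*E(17) = (-111 - 1*(-119))*(17²*(10 + 4*17)) = (-111 + 119)*(289*(10 + 68)) = 8*(289*78) = 8*22542 = 180336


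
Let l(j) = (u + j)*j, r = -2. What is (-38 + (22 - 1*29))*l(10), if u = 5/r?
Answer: -3375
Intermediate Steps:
u = -5/2 (u = 5/(-2) = 5*(-½) = -5/2 ≈ -2.5000)
l(j) = j*(-5/2 + j) (l(j) = (-5/2 + j)*j = j*(-5/2 + j))
(-38 + (22 - 1*29))*l(10) = (-38 + (22 - 1*29))*((½)*10*(-5 + 2*10)) = (-38 + (22 - 29))*((½)*10*(-5 + 20)) = (-38 - 7)*((½)*10*15) = -45*75 = -3375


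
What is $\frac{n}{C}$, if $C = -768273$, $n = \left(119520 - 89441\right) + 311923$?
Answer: $- \frac{342002}{768273} \approx -0.44516$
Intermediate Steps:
$n = 342002$ ($n = 30079 + 311923 = 342002$)
$\frac{n}{C} = \frac{342002}{-768273} = 342002 \left(- \frac{1}{768273}\right) = - \frac{342002}{768273}$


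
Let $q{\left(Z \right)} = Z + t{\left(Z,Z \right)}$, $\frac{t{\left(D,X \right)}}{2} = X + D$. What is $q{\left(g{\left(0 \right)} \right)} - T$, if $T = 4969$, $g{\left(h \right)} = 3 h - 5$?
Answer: $-4994$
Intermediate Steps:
$t{\left(D,X \right)} = 2 D + 2 X$ ($t{\left(D,X \right)} = 2 \left(X + D\right) = 2 \left(D + X\right) = 2 D + 2 X$)
$g{\left(h \right)} = -5 + 3 h$
$q{\left(Z \right)} = 5 Z$ ($q{\left(Z \right)} = Z + \left(2 Z + 2 Z\right) = Z + 4 Z = 5 Z$)
$q{\left(g{\left(0 \right)} \right)} - T = 5 \left(-5 + 3 \cdot 0\right) - 4969 = 5 \left(-5 + 0\right) - 4969 = 5 \left(-5\right) - 4969 = -25 - 4969 = -4994$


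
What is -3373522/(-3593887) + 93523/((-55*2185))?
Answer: 6300173859/39263215475 ≈ 0.16046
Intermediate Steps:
-3373522/(-3593887) + 93523/((-55*2185)) = -3373522*(-1/3593887) + 93523/(-120175) = 3373522/3593887 + 93523*(-1/120175) = 3373522/3593887 - 93523/120175 = 6300173859/39263215475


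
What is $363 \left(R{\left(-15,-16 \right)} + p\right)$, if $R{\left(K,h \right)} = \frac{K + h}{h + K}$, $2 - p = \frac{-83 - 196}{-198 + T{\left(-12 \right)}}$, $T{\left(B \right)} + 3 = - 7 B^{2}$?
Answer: $\frac{13068}{13} \approx 1005.2$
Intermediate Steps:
$T{\left(B \right)} = -3 - 7 B^{2}$
$p = \frac{23}{13}$ ($p = 2 - \frac{-83 - 196}{-198 - \left(3 + 7 \left(-12\right)^{2}\right)} = 2 - - \frac{279}{-198 - 1011} = 2 - - \frac{279}{-1209} = 2 - \left(-279\right) \left(- \frac{1}{1209}\right) = 2 - \frac{3}{13} = \frac{23}{13} \approx 1.7692$)
$R{\left(K,h \right)} = 1$ ($R{\left(K,h \right)} = \frac{K + h}{K + h} = 1$)
$363 \left(R{\left(-15,-16 \right)} + p\right) = 363 \left(1 + \frac{23}{13}\right) = 363 \cdot \frac{36}{13} = \frac{13068}{13}$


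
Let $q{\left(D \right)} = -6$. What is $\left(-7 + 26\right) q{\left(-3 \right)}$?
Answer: $-114$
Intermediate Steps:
$\left(-7 + 26\right) q{\left(-3 \right)} = \left(-7 + 26\right) \left(-6\right) = 19 \left(-6\right) = -114$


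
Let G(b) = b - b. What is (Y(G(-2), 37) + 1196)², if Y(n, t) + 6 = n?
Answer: 1416100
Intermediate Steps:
G(b) = 0
Y(n, t) = -6 + n
(Y(G(-2), 37) + 1196)² = ((-6 + 0) + 1196)² = (-6 + 1196)² = 1190² = 1416100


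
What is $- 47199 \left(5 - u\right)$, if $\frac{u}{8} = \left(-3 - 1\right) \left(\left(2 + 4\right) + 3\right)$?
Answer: $-13829307$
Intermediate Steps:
$u = -288$ ($u = 8 \left(-3 - 1\right) \left(\left(2 + 4\right) + 3\right) = 8 \left(- 4 \left(6 + 3\right)\right) = 8 \left(\left(-4\right) 9\right) = 8 \left(-36\right) = -288$)
$- 47199 \left(5 - u\right) = - 47199 \left(5 - -288\right) = - 47199 \left(5 + 288\right) = \left(-47199\right) 293 = -13829307$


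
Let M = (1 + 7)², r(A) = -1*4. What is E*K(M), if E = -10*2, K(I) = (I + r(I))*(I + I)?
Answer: -153600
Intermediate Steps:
r(A) = -4
M = 64 (M = 8² = 64)
K(I) = 2*I*(-4 + I) (K(I) = (I - 4)*(I + I) = (-4 + I)*(2*I) = 2*I*(-4 + I))
E = -20
E*K(M) = -40*64*(-4 + 64) = -40*64*60 = -20*7680 = -153600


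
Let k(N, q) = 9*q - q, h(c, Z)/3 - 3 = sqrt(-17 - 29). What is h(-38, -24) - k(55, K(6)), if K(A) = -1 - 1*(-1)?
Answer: 9 + 3*I*sqrt(46) ≈ 9.0 + 20.347*I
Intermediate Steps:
K(A) = 0 (K(A) = -1 + 1 = 0)
h(c, Z) = 9 + 3*I*sqrt(46) (h(c, Z) = 9 + 3*sqrt(-17 - 29) = 9 + 3*sqrt(-46) = 9 + 3*(I*sqrt(46)) = 9 + 3*I*sqrt(46))
k(N, q) = 8*q
h(-38, -24) - k(55, K(6)) = (9 + 3*I*sqrt(46)) - 8*0 = (9 + 3*I*sqrt(46)) - 1*0 = (9 + 3*I*sqrt(46)) + 0 = 9 + 3*I*sqrt(46)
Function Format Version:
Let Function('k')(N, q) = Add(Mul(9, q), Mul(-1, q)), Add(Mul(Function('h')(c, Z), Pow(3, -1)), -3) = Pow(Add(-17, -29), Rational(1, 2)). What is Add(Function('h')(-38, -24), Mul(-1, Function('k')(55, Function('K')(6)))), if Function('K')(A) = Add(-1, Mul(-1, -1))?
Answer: Add(9, Mul(3, I, Pow(46, Rational(1, 2)))) ≈ Add(9.0000, Mul(20.347, I))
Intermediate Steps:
Function('K')(A) = 0 (Function('K')(A) = Add(-1, 1) = 0)
Function('h')(c, Z) = Add(9, Mul(3, I, Pow(46, Rational(1, 2)))) (Function('h')(c, Z) = Add(9, Mul(3, Pow(Add(-17, -29), Rational(1, 2)))) = Add(9, Mul(3, Pow(-46, Rational(1, 2)))) = Add(9, Mul(3, Mul(I, Pow(46, Rational(1, 2))))) = Add(9, Mul(3, I, Pow(46, Rational(1, 2)))))
Function('k')(N, q) = Mul(8, q)
Add(Function('h')(-38, -24), Mul(-1, Function('k')(55, Function('K')(6)))) = Add(Add(9, Mul(3, I, Pow(46, Rational(1, 2)))), Mul(-1, Mul(8, 0))) = Add(Add(9, Mul(3, I, Pow(46, Rational(1, 2)))), Mul(-1, 0)) = Add(Add(9, Mul(3, I, Pow(46, Rational(1, 2)))), 0) = Add(9, Mul(3, I, Pow(46, Rational(1, 2))))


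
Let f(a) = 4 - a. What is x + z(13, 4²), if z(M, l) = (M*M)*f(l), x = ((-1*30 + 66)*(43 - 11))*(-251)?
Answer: -291180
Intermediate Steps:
x = -289152 (x = ((-30 + 66)*32)*(-251) = (36*32)*(-251) = 1152*(-251) = -289152)
z(M, l) = M²*(4 - l) (z(M, l) = (M*M)*(4 - l) = M²*(4 - l))
x + z(13, 4²) = -289152 + 13²*(4 - 1*4²) = -289152 + 169*(4 - 1*16) = -289152 + 169*(4 - 16) = -289152 + 169*(-12) = -289152 - 2028 = -291180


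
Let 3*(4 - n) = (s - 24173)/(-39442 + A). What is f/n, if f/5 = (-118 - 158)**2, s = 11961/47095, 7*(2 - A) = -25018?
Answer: 965021908136400/9565447883 ≈ 1.0089e+5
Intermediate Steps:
A = 3576 (A = 2 - 1/7*(-25018) = 2 + 3574 = 3576)
s = 11961/47095 (s = 11961*(1/47095) = 11961/47095 ≈ 0.25398)
n = 9565447883/2533663905 (n = 4 - (11961/47095 - 24173)/(3*(-39442 + 3576)) = 4 - (-1138415474)/(141285*(-35866)) = 4 - (-1138415474)*(-1)/(141285*35866) = 4 - 1/3*569207737/844554635 = 4 - 569207737/2533663905 = 9565447883/2533663905 ≈ 3.7753)
f = 380880 (f = 5*(-118 - 158)**2 = 5*(-276)**2 = 5*76176 = 380880)
f/n = 380880/(9565447883/2533663905) = 380880*(2533663905/9565447883) = 965021908136400/9565447883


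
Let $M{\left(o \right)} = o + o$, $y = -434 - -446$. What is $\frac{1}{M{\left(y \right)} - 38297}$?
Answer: $- \frac{1}{38273} \approx -2.6128 \cdot 10^{-5}$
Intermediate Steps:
$y = 12$ ($y = -434 + 446 = 12$)
$M{\left(o \right)} = 2 o$
$\frac{1}{M{\left(y \right)} - 38297} = \frac{1}{2 \cdot 12 - 38297} = \frac{1}{24 - 38297} = \frac{1}{-38273} = - \frac{1}{38273}$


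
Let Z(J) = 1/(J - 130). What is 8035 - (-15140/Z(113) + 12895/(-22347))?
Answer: -5572099820/22347 ≈ -2.4934e+5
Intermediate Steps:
Z(J) = 1/(-130 + J)
8035 - (-15140/Z(113) + 12895/(-22347)) = 8035 - (-15140/(1/(-130 + 113)) + 12895/(-22347)) = 8035 - (-15140/(1/(-17)) + 12895*(-1/22347)) = 8035 - (-15140/(-1/17) - 12895/22347) = 8035 - (-15140*(-17) - 12895/22347) = 8035 - (257380 - 12895/22347) = 8035 - 1*5751657965/22347 = 8035 - 5751657965/22347 = -5572099820/22347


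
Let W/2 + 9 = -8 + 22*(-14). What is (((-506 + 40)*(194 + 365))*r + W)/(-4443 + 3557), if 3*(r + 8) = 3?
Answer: -911404/443 ≈ -2057.3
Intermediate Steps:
r = -7 (r = -8 + (⅓)*3 = -8 + 1 = -7)
W = -650 (W = -18 + 2*(-8 + 22*(-14)) = -18 + 2*(-8 - 308) = -18 + 2*(-316) = -18 - 632 = -650)
(((-506 + 40)*(194 + 365))*r + W)/(-4443 + 3557) = (((-506 + 40)*(194 + 365))*(-7) - 650)/(-4443 + 3557) = (-466*559*(-7) - 650)/(-886) = (-260494*(-7) - 650)*(-1/886) = (1823458 - 650)*(-1/886) = 1822808*(-1/886) = -911404/443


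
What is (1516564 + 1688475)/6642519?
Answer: 3205039/6642519 ≈ 0.48250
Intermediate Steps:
(1516564 + 1688475)/6642519 = 3205039*(1/6642519) = 3205039/6642519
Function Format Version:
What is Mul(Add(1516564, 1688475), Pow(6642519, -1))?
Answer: Rational(3205039, 6642519) ≈ 0.48250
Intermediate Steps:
Mul(Add(1516564, 1688475), Pow(6642519, -1)) = Mul(3205039, Rational(1, 6642519)) = Rational(3205039, 6642519)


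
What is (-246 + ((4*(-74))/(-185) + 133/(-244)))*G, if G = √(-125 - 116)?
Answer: -298833*I*√241/1220 ≈ -3802.6*I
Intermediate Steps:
G = I*√241 (G = √(-241) = I*√241 ≈ 15.524*I)
(-246 + ((4*(-74))/(-185) + 133/(-244)))*G = (-246 + ((4*(-74))/(-185) + 133/(-244)))*(I*√241) = (-246 + (-296*(-1/185) + 133*(-1/244)))*(I*√241) = (-246 + (8/5 - 133/244))*(I*√241) = (-246 + 1287/1220)*(I*√241) = -298833*I*√241/1220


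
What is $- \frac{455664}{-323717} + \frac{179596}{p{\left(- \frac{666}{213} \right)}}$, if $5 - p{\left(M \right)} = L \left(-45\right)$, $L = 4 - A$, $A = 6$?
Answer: $- \frac{58099546892}{27515945} \approx -2111.5$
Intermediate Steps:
$L = -2$ ($L = 4 - 6 = -2$)
$p{\left(M \right)} = -85$ ($p{\left(M \right)} = 5 - \left(-2\right) \left(-45\right) = 5 - 90 = -85$)
$- \frac{455664}{-323717} + \frac{179596}{p{\left(- \frac{666}{213} \right)}} = - \frac{455664}{-323717} + \frac{179596}{-85} = \left(-455664\right) \left(- \frac{1}{323717}\right) + 179596 \left(- \frac{1}{85}\right) = \frac{455664}{323717} - \frac{179596}{85} = - \frac{58099546892}{27515945}$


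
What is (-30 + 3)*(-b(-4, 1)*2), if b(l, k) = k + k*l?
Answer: -162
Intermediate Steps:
(-30 + 3)*(-b(-4, 1)*2) = (-30 + 3)*(-(1 - 4)*2) = -27*(-(-3))*2 = -27*(-1*(-3))*2 = -81*2 = -27*6 = -162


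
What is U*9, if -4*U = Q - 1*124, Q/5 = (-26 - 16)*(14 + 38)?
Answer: 24849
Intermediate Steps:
Q = -10920 (Q = 5*((-26 - 16)*(14 + 38)) = 5*(-42*52) = 5*(-2184) = -10920)
U = 2761 (U = -(-10920 - 1*124)/4 = -(-10920 - 124)/4 = -¼*(-11044) = 2761)
U*9 = 2761*9 = 24849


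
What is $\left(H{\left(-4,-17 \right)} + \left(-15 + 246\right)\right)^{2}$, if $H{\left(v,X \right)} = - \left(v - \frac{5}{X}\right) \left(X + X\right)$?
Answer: $11025$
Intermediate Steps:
$H{\left(v,X \right)} = - 2 X \left(v - \frac{5}{X}\right)$ ($H{\left(v,X \right)} = - \left(v - \frac{5}{X}\right) 2 X = - 2 X \left(v - \frac{5}{X}\right)$)
$\left(H{\left(-4,-17 \right)} + \left(-15 + 246\right)\right)^{2} = \left(\left(10 - \left(-34\right) \left(-4\right)\right) + \left(-15 + 246\right)\right)^{2} = \left(\left(10 - 136\right) + 231\right)^{2} = \left(-126 + 231\right)^{2} = 105^{2} = 11025$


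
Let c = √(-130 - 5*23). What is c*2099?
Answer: 14693*I*√5 ≈ 32855.0*I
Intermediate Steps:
c = 7*I*√5 (c = √(-130 - 115) = √(-245) = 7*I*√5 ≈ 15.652*I)
c*2099 = (7*I*√5)*2099 = 14693*I*√5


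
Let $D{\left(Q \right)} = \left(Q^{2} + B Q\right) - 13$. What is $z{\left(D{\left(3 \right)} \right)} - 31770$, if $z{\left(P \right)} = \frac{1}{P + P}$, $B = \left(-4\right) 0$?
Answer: $- \frac{254161}{8} \approx -31770.0$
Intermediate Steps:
$B = 0$
$D{\left(Q \right)} = -13 + Q^{2}$ ($D{\left(Q \right)} = \left(Q^{2} + 0 Q\right) - 13 = \left(Q^{2} + 0\right) - 13 = Q^{2} - 13 = -13 + Q^{2}$)
$z{\left(P \right)} = \frac{1}{2 P}$
$z{\left(D{\left(3 \right)} \right)} - 31770 = \frac{1}{2 \left(-13 + 3^{2}\right)} - 31770 = \frac{1}{2 \left(-13 + 9\right)} - 31770 = \frac{1}{2 \left(-4\right)} - 31770 = \frac{1}{2} \left(- \frac{1}{4}\right) - 31770 = - \frac{1}{8} - 31770 = - \frac{254161}{8}$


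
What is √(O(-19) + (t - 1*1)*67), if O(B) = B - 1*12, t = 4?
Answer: √170 ≈ 13.038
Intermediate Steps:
O(B) = -12 + B (O(B) = B - 12 = -12 + B)
√(O(-19) + (t - 1*1)*67) = √((-12 - 19) + (4 - 1*1)*67) = √(-31 + (4 - 1)*67) = √(-31 + 3*67) = √(-31 + 201) = √170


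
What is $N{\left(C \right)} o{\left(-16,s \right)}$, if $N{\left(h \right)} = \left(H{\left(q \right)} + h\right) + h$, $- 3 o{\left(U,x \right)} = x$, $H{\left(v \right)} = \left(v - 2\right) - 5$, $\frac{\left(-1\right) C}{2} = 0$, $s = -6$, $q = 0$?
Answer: $-14$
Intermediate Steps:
$C = 0$ ($C = \left(-2\right) 0 = 0$)
$H{\left(v \right)} = -7 + v$ ($H{\left(v \right)} = \left(-2 + v\right) - 5 = -7 + v$)
$o{\left(U,x \right)} = - \frac{x}{3}$
$N{\left(h \right)} = -7 + 2 h$ ($N{\left(h \right)} = \left(\left(-7 + 0\right) + h\right) + h = \left(-7 + h\right) + h = -7 + 2 h$)
$N{\left(C \right)} o{\left(-16,s \right)} = \left(-7 + 2 \cdot 0\right) \left(\left(- \frac{1}{3}\right) \left(-6\right)\right) = \left(-7 + 0\right) 2 = \left(-7\right) 2 = -14$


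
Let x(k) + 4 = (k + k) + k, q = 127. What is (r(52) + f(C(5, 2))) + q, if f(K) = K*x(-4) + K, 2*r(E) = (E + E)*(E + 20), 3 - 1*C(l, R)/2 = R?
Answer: 3841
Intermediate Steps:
C(l, R) = 6 - 2*R
r(E) = E*(20 + E) (r(E) = ((E + E)*(E + 20))/2 = ((2*E)*(20 + E))/2 = (2*E*(20 + E))/2 = E*(20 + E))
x(k) = -4 + 3*k (x(k) = -4 + ((k + k) + k) = -4 + (2*k + k) = -4 + 3*k)
f(K) = -15*K (f(K) = K*(-4 + 3*(-4)) + K = K*(-4 - 12) + K = K*(-16) + K = -16*K + K = -15*K)
(r(52) + f(C(5, 2))) + q = (52*(20 + 52) - 15*(6 - 2*2)) + 127 = (52*72 - 15*(6 - 4)) + 127 = (3744 - 15*2) + 127 = (3744 - 30) + 127 = 3714 + 127 = 3841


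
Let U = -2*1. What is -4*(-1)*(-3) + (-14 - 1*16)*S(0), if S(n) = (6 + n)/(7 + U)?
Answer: -48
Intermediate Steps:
U = -2
S(n) = 6/5 + n/5 (S(n) = (6 + n)/(7 - 2) = (6 + n)/5 = (6 + n)*(⅕) = 6/5 + n/5)
-4*(-1)*(-3) + (-14 - 1*16)*S(0) = -4*(-1)*(-3) + (-14 - 1*16)*(6/5 + (⅕)*0) = 4*(-3) + (-14 - 16)*(6/5 + 0) = -12 - 30*6/5 = -12 - 36 = -48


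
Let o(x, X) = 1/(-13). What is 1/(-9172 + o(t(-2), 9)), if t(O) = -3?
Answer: -13/119237 ≈ -0.00010903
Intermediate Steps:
o(x, X) = -1/13
1/(-9172 + o(t(-2), 9)) = 1/(-9172 - 1/13) = 1/(-119237/13) = -13/119237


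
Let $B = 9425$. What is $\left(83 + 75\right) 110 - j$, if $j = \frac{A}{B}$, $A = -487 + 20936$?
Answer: $\frac{12598927}{725} \approx 17378.0$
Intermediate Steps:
$A = 20449$
$j = \frac{1573}{725}$ ($j = \frac{20449}{9425} = 20449 \cdot \frac{1}{9425} = \frac{1573}{725} \approx 2.1697$)
$\left(83 + 75\right) 110 - j = \left(83 + 75\right) 110 - \frac{1573}{725} = 158 \cdot 110 - \frac{1573}{725} = 17380 - \frac{1573}{725} = \frac{12598927}{725}$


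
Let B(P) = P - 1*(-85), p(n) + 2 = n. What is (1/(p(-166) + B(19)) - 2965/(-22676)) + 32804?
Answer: 11901857835/362816 ≈ 32804.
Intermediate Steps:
p(n) = -2 + n
B(P) = 85 + P (B(P) = P + 85 = 85 + P)
(1/(p(-166) + B(19)) - 2965/(-22676)) + 32804 = (1/((-2 - 166) + (85 + 19)) - 2965/(-22676)) + 32804 = (1/(-168 + 104) - 2965*(-1/22676)) + 32804 = (1/(-64) + 2965/22676) + 32804 = (-1/64 + 2965/22676) + 32804 = 41771/362816 + 32804 = 11901857835/362816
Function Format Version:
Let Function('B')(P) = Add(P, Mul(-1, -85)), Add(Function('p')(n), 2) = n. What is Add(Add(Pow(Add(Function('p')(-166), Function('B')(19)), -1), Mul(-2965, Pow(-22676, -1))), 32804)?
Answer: Rational(11901857835, 362816) ≈ 32804.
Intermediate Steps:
Function('p')(n) = Add(-2, n)
Function('B')(P) = Add(85, P) (Function('B')(P) = Add(P, 85) = Add(85, P))
Add(Add(Pow(Add(Function('p')(-166), Function('B')(19)), -1), Mul(-2965, Pow(-22676, -1))), 32804) = Add(Add(Pow(Add(Add(-2, -166), Add(85, 19)), -1), Mul(-2965, Pow(-22676, -1))), 32804) = Add(Add(Pow(Add(-168, 104), -1), Mul(-2965, Rational(-1, 22676))), 32804) = Add(Add(Pow(-64, -1), Rational(2965, 22676)), 32804) = Add(Add(Rational(-1, 64), Rational(2965, 22676)), 32804) = Add(Rational(41771, 362816), 32804) = Rational(11901857835, 362816)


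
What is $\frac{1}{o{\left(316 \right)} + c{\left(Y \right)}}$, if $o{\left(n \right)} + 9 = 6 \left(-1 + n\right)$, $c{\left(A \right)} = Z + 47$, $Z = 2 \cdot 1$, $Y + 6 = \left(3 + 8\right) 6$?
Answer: $\frac{1}{1930} \approx 0.00051813$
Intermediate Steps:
$Y = 60$ ($Y = -6 + \left(3 + 8\right) 6 = -6 + 11 \cdot 6 = -6 + 66 = 60$)
$Z = 2$
$c{\left(A \right)} = 49$ ($c{\left(A \right)} = 2 + 47 = 49$)
$o{\left(n \right)} = -15 + 6 n$ ($o{\left(n \right)} = -9 + 6 \left(-1 + n\right) = -9 + \left(-6 + 6 n\right) = -15 + 6 n$)
$\frac{1}{o{\left(316 \right)} + c{\left(Y \right)}} = \frac{1}{\left(-15 + 6 \cdot 316\right) + 49} = \frac{1}{\left(-15 + 1896\right) + 49} = \frac{1}{1881 + 49} = \frac{1}{1930}$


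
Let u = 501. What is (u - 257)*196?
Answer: 47824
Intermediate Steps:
(u - 257)*196 = (501 - 257)*196 = 244*196 = 47824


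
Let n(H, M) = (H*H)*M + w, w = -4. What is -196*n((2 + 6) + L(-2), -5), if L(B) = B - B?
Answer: 63504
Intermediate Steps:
L(B) = 0
n(H, M) = -4 + M*H² (n(H, M) = (H*H)*M - 4 = H²*M - 4 = M*H² - 4 = -4 + M*H²)
-196*n((2 + 6) + L(-2), -5) = -196*(-4 - 5*((2 + 6) + 0)²) = -196*(-4 - 5*(8 + 0)²) = -196*(-4 - 5*8²) = -196*(-4 - 5*64) = -196*(-4 - 320) = -196*(-324) = 63504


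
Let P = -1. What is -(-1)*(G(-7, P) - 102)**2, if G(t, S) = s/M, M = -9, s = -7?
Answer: 829921/81 ≈ 10246.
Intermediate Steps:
G(t, S) = 7/9 (G(t, S) = -7/(-9) = -7*(-1/9) = 7/9)
-(-1)*(G(-7, P) - 102)**2 = -(-1)*(7/9 - 102)**2 = -(-1)*(-911/9)**2 = -(-1)*829921/81 = -1*(-829921/81) = 829921/81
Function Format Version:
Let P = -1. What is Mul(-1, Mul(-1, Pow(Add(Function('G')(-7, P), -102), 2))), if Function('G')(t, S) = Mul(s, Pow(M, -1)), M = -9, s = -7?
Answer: Rational(829921, 81) ≈ 10246.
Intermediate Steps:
Function('G')(t, S) = Rational(7, 9) (Function('G')(t, S) = Mul(-7, Pow(-9, -1)) = Mul(-7, Rational(-1, 9)) = Rational(7, 9))
Mul(-1, Mul(-1, Pow(Add(Function('G')(-7, P), -102), 2))) = Mul(-1, Mul(-1, Pow(Add(Rational(7, 9), -102), 2))) = Mul(-1, Mul(-1, Pow(Rational(-911, 9), 2))) = Mul(-1, Mul(-1, Rational(829921, 81))) = Mul(-1, Rational(-829921, 81)) = Rational(829921, 81)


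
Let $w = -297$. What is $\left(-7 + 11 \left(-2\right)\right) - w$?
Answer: $268$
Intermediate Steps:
$\left(-7 + 11 \left(-2\right)\right) - w = \left(-7 + 11 \left(-2\right)\right) - -297 = \left(-7 - 22\right) + 297 = -29 + 297 = 268$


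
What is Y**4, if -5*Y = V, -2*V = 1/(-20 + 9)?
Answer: 1/146410000 ≈ 6.8301e-9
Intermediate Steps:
V = 1/22 (V = -1/(2*(-20 + 9)) = -1/2/(-11) = -1/2*(-1/11) = 1/22 ≈ 0.045455)
Y = -1/110 (Y = -1/5*1/22 = -1/110 ≈ -0.0090909)
Y**4 = (-1/110)**4 = 1/146410000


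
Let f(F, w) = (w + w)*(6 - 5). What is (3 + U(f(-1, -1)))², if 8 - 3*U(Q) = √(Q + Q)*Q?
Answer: 91/3 + 136*I/9 ≈ 30.333 + 15.111*I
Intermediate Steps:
f(F, w) = 2*w (f(F, w) = (2*w)*1 = 2*w)
U(Q) = 8/3 - √2*Q^(3/2)/3 (U(Q) = 8/3 - √(Q + Q)*Q/3 = 8/3 - √(2*Q)*Q/3 = 8/3 - √2*√Q*Q/3 = 8/3 - √2*Q^(3/2)/3)
(3 + U(f(-1, -1)))² = (3 + (8/3 - √2*(2*(-1))^(3/2)/3))² = (3 + (8/3 - √2*(-2)^(3/2)/3))² = (3 + (8/3 - √2*(-2*I*√2)/3))² = (3 + (8/3 + 4*I/3))² = (17/3 + 4*I/3)²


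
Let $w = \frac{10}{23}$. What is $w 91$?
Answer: $\frac{910}{23} \approx 39.565$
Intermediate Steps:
$w = \frac{10}{23}$ ($w = 10 \cdot \frac{1}{23} = \frac{10}{23} \approx 0.43478$)
$w 91 = \frac{10}{23} \cdot 91 = \frac{910}{23}$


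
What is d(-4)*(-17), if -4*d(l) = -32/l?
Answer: 34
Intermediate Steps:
d(l) = 8/l (d(l) = -(-8)/l = 8/l)
d(-4)*(-17) = (8/(-4))*(-17) = (8*(-¼))*(-17) = -2*(-17) = 34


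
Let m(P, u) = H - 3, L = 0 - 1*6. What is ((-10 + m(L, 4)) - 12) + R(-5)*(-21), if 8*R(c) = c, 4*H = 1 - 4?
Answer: -101/8 ≈ -12.625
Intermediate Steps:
H = -3/4 (H = (1 - 4)/4 = (1/4)*(-3) = -3/4 ≈ -0.75000)
R(c) = c/8
L = -6 (L = 0 - 6 = -6)
m(P, u) = -15/4 (m(P, u) = -3/4 - 3 = -15/4)
((-10 + m(L, 4)) - 12) + R(-5)*(-21) = ((-10 - 15/4) - 12) + ((1/8)*(-5))*(-21) = (-55/4 - 12) - 5/8*(-21) = -103/4 + 105/8 = -101/8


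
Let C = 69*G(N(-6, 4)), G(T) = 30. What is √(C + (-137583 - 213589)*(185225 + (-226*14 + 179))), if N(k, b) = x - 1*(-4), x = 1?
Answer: I*√63997583210 ≈ 2.5298e+5*I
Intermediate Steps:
N(k, b) = 5 (N(k, b) = 1 - 1*(-4) = 1 + 4 = 5)
C = 2070 (C = 69*30 = 2070)
√(C + (-137583 - 213589)*(185225 + (-226*14 + 179))) = √(2070 + (-137583 - 213589)*(185225 + (-226*14 + 179))) = √(2070 - 351172*(185225 + (-3164 + 179))) = √(2070 - 351172*(185225 - 2985)) = √(2070 - 351172*182240) = √(2070 - 63997585280) = √(-63997583210) = I*√63997583210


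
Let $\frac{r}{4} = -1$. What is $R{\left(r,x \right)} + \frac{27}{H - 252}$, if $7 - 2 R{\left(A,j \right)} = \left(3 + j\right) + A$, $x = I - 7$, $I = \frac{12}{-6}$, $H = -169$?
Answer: $\frac{7103}{842} \approx 8.4359$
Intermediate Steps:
$r = -4$ ($r = 4 \left(-1\right) = -4$)
$I = -2$ ($I = 12 \left(- \frac{1}{6}\right) = -2$)
$x = -9$ ($x = -2 - 7 = -9$)
$R{\left(A,j \right)} = 2 - \frac{A}{2} - \frac{j}{2}$ ($R{\left(A,j \right)} = \frac{7}{2} - \frac{\left(3 + j\right) + A}{2} = \frac{7}{2} - \frac{3 + A + j}{2} = \frac{7}{2} - \left(\frac{3}{2} + \frac{A}{2} + \frac{j}{2}\right) = 2 - \frac{A}{2} - \frac{j}{2}$)
$R{\left(r,x \right)} + \frac{27}{H - 252} = \left(2 - -2 - - \frac{9}{2}\right) + \frac{27}{-169 - 252} = \left(2 + 2 + \frac{9}{2}\right) + \frac{27}{-421} = \frac{17}{2} + 27 \left(- \frac{1}{421}\right) = \frac{17}{2} - \frac{27}{421} = \frac{7103}{842}$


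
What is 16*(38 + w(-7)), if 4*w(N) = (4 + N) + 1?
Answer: 600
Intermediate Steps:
w(N) = 5/4 + N/4 (w(N) = ((4 + N) + 1)/4 = (5 + N)/4 = 5/4 + N/4)
16*(38 + w(-7)) = 16*(38 + (5/4 + (¼)*(-7))) = 16*(38 + (5/4 - 7/4)) = 16*(38 - ½) = 16*(75/2) = 600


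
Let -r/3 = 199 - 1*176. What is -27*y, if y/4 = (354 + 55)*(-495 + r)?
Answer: 24913008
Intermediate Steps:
r = -69 (r = -3*(199 - 1*176) = -3*(199 - 176) = -3*23 = -69)
y = -922704 (y = 4*((354 + 55)*(-495 - 69)) = 4*(409*(-564)) = 4*(-230676) = -922704)
-27*y = -27*(-922704) = 24913008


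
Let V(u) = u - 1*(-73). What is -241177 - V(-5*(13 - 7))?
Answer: -241220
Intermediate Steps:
V(u) = 73 + u (V(u) = u + 73 = 73 + u)
-241177 - V(-5*(13 - 7)) = -241177 - (73 - 5*(13 - 7)) = -241177 - (73 - 5*6) = -241177 - (73 - 30) = -241177 - 1*43 = -241177 - 43 = -241220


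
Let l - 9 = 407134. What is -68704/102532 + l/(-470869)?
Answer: -18523942463/12069785077 ≈ -1.5347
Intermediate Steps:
l = 407143 (l = 9 + 407134 = 407143)
-68704/102532 + l/(-470869) = -68704/102532 + 407143/(-470869) = -68704*1/102532 + 407143*(-1/470869) = -17176/25633 - 407143/470869 = -18523942463/12069785077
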